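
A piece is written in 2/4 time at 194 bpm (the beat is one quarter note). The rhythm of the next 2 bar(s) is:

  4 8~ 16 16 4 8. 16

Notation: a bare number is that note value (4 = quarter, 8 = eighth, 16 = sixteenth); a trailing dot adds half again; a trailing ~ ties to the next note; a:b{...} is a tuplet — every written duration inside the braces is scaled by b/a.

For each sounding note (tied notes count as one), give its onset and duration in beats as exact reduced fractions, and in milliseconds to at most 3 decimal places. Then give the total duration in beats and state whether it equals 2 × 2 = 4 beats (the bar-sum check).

1) 0.0ms=0b +309.278ms=1b
2) 309.278ms=1b +231.959ms=3/4b
3) 541.237ms=7/4b +77.32ms=1/4b
4) 618.557ms=2b +309.278ms=1b
5) 927.835ms=3b +231.959ms=3/4b
6) 1159.794ms=15/4b +77.32ms=1/4b
Σ=4b of 4 (194bpm 2/4) — PASS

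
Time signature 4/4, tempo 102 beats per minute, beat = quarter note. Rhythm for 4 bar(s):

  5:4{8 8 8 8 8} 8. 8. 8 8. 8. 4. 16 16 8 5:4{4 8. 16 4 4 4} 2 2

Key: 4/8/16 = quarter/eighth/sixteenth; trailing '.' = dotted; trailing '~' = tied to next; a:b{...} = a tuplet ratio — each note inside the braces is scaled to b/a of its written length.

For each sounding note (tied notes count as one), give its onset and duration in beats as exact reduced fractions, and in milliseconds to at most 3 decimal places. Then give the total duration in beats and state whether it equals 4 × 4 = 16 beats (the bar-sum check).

1) 0.0ms=0b +235.294ms=2/5b
2) 235.294ms=2/5b +235.294ms=2/5b
3) 470.588ms=4/5b +235.294ms=2/5b
4) 705.882ms=6/5b +235.294ms=2/5b
5) 941.176ms=8/5b +235.294ms=2/5b
6) 1176.471ms=2b +441.176ms=3/4b
7) 1617.647ms=11/4b +441.176ms=3/4b
8) 2058.824ms=7/2b +294.118ms=1/2b
9) 2352.941ms=4b +441.176ms=3/4b
10) 2794.118ms=19/4b +441.176ms=3/4b
11) 3235.294ms=11/2b +882.353ms=3/2b
12) 4117.647ms=7b +147.059ms=1/4b
13) 4264.706ms=29/4b +147.059ms=1/4b
14) 4411.765ms=15/2b +294.118ms=1/2b
15) 4705.882ms=8b +470.588ms=4/5b
16) 5176.471ms=44/5b +352.941ms=3/5b
17) 5529.412ms=47/5b +117.647ms=1/5b
18) 5647.059ms=48/5b +470.588ms=4/5b
19) 6117.647ms=52/5b +470.588ms=4/5b
20) 6588.235ms=56/5b +470.588ms=4/5b
21) 7058.824ms=12b +1176.471ms=2b
22) 8235.294ms=14b +1176.471ms=2b
Σ=16b of 16 (102bpm 4/4) — PASS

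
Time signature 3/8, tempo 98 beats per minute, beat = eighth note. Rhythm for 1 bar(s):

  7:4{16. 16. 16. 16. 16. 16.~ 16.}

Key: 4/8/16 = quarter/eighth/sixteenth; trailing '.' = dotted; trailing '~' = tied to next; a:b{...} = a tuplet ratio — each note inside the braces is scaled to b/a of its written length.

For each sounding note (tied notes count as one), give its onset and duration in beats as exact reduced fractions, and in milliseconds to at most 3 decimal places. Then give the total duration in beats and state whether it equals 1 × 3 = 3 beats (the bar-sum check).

1) 0.0ms=0b +262.391ms=3/7b
2) 262.391ms=3/7b +262.391ms=3/7b
3) 524.781ms=6/7b +262.391ms=3/7b
4) 787.172ms=9/7b +262.391ms=3/7b
5) 1049.563ms=12/7b +262.391ms=3/7b
6) 1311.953ms=15/7b +524.781ms=6/7b
Σ=3b of 3 (98bpm 3/8) — PASS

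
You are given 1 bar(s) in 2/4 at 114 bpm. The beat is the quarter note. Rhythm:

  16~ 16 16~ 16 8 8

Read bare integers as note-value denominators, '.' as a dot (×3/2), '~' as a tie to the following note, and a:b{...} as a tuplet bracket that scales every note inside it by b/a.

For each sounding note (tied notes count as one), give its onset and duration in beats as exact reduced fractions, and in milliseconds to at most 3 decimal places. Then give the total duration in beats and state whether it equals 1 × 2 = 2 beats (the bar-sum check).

1) 0.0ms=0b +263.158ms=1/2b
2) 263.158ms=1/2b +263.158ms=1/2b
3) 526.316ms=1b +263.158ms=1/2b
4) 789.474ms=3/2b +263.158ms=1/2b
Σ=2b of 2 (114bpm 2/4) — PASS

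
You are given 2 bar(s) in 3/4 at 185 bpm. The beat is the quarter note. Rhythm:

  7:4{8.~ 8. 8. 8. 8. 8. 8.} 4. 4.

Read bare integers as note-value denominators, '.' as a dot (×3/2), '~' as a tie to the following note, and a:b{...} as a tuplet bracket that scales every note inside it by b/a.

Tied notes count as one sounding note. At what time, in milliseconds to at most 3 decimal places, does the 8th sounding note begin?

1. 0.0ms @ 0 + 277.992ms (6/7)
2. 277.992ms @ 6/7 + 138.996ms (3/7)
3. 416.988ms @ 9/7 + 138.996ms (3/7)
4. 555.985ms @ 12/7 + 138.996ms (3/7)
5. 694.981ms @ 15/7 + 138.996ms (3/7)
6. 833.977ms @ 18/7 + 138.996ms (3/7)
7. 972.973ms @ 3 + 486.486ms (3/2)
8. 1459.459ms @ 9/2 + 486.486ms (3/2)

note 8 onset = 9/2b = 1459.459ms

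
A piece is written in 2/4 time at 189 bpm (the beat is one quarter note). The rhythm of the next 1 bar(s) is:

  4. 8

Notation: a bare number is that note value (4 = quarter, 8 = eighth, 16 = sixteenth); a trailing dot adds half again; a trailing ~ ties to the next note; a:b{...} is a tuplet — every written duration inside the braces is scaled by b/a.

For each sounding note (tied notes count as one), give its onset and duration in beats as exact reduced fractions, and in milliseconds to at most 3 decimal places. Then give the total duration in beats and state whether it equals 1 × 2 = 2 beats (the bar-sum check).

1) 0.0ms=0b +476.19ms=3/2b
2) 476.19ms=3/2b +158.73ms=1/2b
Σ=2b of 2 (189bpm 2/4) — PASS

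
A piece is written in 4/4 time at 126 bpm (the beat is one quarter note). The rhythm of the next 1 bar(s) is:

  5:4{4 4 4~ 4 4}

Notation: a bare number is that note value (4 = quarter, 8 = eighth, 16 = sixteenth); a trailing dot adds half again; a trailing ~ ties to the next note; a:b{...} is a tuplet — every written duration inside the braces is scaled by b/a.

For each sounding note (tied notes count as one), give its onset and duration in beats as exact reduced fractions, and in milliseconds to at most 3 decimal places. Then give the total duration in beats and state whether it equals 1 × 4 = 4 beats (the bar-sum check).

1) 0.0ms=0b +380.952ms=4/5b
2) 380.952ms=4/5b +380.952ms=4/5b
3) 761.905ms=8/5b +761.905ms=8/5b
4) 1523.81ms=16/5b +380.952ms=4/5b
Σ=4b of 4 (126bpm 4/4) — PASS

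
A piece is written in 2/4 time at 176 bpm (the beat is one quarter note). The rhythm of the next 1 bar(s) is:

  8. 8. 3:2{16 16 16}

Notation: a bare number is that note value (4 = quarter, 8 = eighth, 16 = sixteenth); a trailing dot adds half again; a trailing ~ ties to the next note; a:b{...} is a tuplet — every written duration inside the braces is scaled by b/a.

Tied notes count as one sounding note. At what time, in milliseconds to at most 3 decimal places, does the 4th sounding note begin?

note 4 onset = 5/3b = 568.182ms

1. 0.0ms @ 0 + 255.682ms (3/4)
2. 255.682ms @ 3/4 + 255.682ms (3/4)
3. 511.364ms @ 3/2 + 56.818ms (1/6)
4. 568.182ms @ 5/3 + 56.818ms (1/6)
5. 625.0ms @ 11/6 + 56.818ms (1/6)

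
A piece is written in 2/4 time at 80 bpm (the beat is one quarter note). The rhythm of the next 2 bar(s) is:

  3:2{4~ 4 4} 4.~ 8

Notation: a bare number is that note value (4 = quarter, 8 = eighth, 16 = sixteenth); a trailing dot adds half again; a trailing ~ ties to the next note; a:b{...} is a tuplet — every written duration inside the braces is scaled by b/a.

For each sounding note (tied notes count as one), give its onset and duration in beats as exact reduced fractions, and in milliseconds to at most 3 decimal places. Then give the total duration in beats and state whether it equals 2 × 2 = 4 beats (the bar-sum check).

1) 0.0ms=0b +1000.0ms=4/3b
2) 1000.0ms=4/3b +500.0ms=2/3b
3) 1500.0ms=2b +1500.0ms=2b
Σ=4b of 4 (80bpm 2/4) — PASS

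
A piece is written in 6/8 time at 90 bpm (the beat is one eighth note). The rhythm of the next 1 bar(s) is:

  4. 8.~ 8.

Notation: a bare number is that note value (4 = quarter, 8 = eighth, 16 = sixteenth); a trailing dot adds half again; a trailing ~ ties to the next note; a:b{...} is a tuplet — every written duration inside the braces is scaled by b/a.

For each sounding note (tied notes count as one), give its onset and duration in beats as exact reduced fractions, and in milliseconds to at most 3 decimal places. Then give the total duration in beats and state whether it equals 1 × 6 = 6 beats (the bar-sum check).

1) 0.0ms=0b +2000.0ms=3b
2) 2000.0ms=3b +2000.0ms=3b
Σ=6b of 6 (90bpm 6/8) — PASS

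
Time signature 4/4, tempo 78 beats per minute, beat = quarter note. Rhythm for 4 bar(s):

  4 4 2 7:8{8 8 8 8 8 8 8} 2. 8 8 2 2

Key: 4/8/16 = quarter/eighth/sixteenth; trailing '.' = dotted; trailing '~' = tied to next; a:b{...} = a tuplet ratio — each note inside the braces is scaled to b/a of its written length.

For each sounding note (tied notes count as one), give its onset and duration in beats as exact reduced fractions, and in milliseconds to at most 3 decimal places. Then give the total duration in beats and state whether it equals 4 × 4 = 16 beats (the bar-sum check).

1) 0.0ms=0b +769.231ms=1b
2) 769.231ms=1b +769.231ms=1b
3) 1538.462ms=2b +1538.462ms=2b
4) 3076.923ms=4b +439.56ms=4/7b
5) 3516.484ms=32/7b +439.56ms=4/7b
6) 3956.044ms=36/7b +439.56ms=4/7b
7) 4395.604ms=40/7b +439.56ms=4/7b
8) 4835.165ms=44/7b +439.56ms=4/7b
9) 5274.725ms=48/7b +439.56ms=4/7b
10) 5714.286ms=52/7b +439.56ms=4/7b
11) 6153.846ms=8b +2307.692ms=3b
12) 8461.538ms=11b +384.615ms=1/2b
13) 8846.154ms=23/2b +384.615ms=1/2b
14) 9230.769ms=12b +1538.462ms=2b
15) 10769.231ms=14b +1538.462ms=2b
Σ=16b of 16 (78bpm 4/4) — PASS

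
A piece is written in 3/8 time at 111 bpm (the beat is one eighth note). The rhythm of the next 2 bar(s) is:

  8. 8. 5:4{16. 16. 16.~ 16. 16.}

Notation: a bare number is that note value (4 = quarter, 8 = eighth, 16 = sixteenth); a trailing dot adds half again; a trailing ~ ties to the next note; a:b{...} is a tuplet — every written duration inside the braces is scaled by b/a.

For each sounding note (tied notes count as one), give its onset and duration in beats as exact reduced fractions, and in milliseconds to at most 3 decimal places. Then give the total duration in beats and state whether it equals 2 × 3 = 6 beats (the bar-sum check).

1) 0.0ms=0b +810.811ms=3/2b
2) 810.811ms=3/2b +810.811ms=3/2b
3) 1621.622ms=3b +324.324ms=3/5b
4) 1945.946ms=18/5b +324.324ms=3/5b
5) 2270.27ms=21/5b +648.649ms=6/5b
6) 2918.919ms=27/5b +324.324ms=3/5b
Σ=6b of 6 (111bpm 3/8) — PASS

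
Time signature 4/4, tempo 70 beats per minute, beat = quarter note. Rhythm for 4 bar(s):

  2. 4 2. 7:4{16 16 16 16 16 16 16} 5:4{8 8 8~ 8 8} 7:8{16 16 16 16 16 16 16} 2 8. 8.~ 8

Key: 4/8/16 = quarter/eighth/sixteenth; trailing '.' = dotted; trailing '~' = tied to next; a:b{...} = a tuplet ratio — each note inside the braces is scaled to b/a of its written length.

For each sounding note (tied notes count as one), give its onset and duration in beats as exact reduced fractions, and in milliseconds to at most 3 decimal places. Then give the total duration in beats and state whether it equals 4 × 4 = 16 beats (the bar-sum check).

1) 0.0ms=0b +2571.429ms=3b
2) 2571.429ms=3b +857.143ms=1b
3) 3428.571ms=4b +2571.429ms=3b
4) 6000.0ms=7b +122.449ms=1/7b
5) 6122.449ms=50/7b +122.449ms=1/7b
6) 6244.898ms=51/7b +122.449ms=1/7b
7) 6367.347ms=52/7b +122.449ms=1/7b
8) 6489.796ms=53/7b +122.449ms=1/7b
9) 6612.245ms=54/7b +122.449ms=1/7b
10) 6734.694ms=55/7b +122.449ms=1/7b
11) 6857.143ms=8b +342.857ms=2/5b
12) 7200.0ms=42/5b +342.857ms=2/5b
13) 7542.857ms=44/5b +685.714ms=4/5b
14) 8228.571ms=48/5b +342.857ms=2/5b
15) 8571.429ms=10b +244.898ms=2/7b
16) 8816.327ms=72/7b +244.898ms=2/7b
17) 9061.224ms=74/7b +244.898ms=2/7b
18) 9306.122ms=76/7b +244.898ms=2/7b
19) 9551.02ms=78/7b +244.898ms=2/7b
20) 9795.918ms=80/7b +244.898ms=2/7b
21) 10040.816ms=82/7b +244.898ms=2/7b
22) 10285.714ms=12b +1714.286ms=2b
23) 12000.0ms=14b +642.857ms=3/4b
24) 12642.857ms=59/4b +1071.429ms=5/4b
Σ=16b of 16 (70bpm 4/4) — PASS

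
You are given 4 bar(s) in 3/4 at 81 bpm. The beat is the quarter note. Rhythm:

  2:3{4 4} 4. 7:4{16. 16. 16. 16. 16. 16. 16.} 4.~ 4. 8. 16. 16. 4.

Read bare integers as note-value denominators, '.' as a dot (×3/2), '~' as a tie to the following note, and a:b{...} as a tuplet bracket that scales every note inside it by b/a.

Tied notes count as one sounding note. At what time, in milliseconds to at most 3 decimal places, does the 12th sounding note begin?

note 12 onset = 9b = 6666.667ms

1. 0.0ms @ 0 + 1111.111ms (3/2)
2. 1111.111ms @ 3/2 + 1111.111ms (3/2)
3. 2222.222ms @ 3 + 1111.111ms (3/2)
4. 3333.333ms @ 9/2 + 158.73ms (3/14)
5. 3492.063ms @ 33/7 + 158.73ms (3/14)
6. 3650.794ms @ 69/14 + 158.73ms (3/14)
7. 3809.524ms @ 36/7 + 158.73ms (3/14)
8. 3968.254ms @ 75/14 + 158.73ms (3/14)
9. 4126.984ms @ 39/7 + 158.73ms (3/14)
10. 4285.714ms @ 81/14 + 158.73ms (3/14)
11. 4444.444ms @ 6 + 2222.222ms (3)
12. 6666.667ms @ 9 + 555.556ms (3/4)
13. 7222.222ms @ 39/4 + 277.778ms (3/8)
14. 7500.0ms @ 81/8 + 277.778ms (3/8)
15. 7777.778ms @ 21/2 + 1111.111ms (3/2)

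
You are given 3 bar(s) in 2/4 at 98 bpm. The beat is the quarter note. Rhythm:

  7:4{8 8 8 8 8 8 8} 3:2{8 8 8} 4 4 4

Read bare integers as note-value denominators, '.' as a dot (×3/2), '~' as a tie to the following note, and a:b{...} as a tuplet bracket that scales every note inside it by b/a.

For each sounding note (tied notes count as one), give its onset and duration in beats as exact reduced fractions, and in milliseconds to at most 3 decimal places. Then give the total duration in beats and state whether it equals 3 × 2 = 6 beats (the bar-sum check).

1) 0.0ms=0b +174.927ms=2/7b
2) 174.927ms=2/7b +174.927ms=2/7b
3) 349.854ms=4/7b +174.927ms=2/7b
4) 524.781ms=6/7b +174.927ms=2/7b
5) 699.708ms=8/7b +174.927ms=2/7b
6) 874.636ms=10/7b +174.927ms=2/7b
7) 1049.563ms=12/7b +174.927ms=2/7b
8) 1224.49ms=2b +204.082ms=1/3b
9) 1428.571ms=7/3b +204.082ms=1/3b
10) 1632.653ms=8/3b +204.082ms=1/3b
11) 1836.735ms=3b +612.245ms=1b
12) 2448.98ms=4b +612.245ms=1b
13) 3061.224ms=5b +612.245ms=1b
Σ=6b of 6 (98bpm 2/4) — PASS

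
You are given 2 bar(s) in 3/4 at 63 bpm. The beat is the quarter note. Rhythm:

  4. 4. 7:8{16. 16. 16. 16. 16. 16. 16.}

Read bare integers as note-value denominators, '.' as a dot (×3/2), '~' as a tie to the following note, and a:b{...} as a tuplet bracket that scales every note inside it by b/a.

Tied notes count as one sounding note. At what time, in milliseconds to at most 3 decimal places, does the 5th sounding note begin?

note 5 onset = 27/7b = 3673.469ms

1. 0.0ms @ 0 + 1428.571ms (3/2)
2. 1428.571ms @ 3/2 + 1428.571ms (3/2)
3. 2857.143ms @ 3 + 408.163ms (3/7)
4. 3265.306ms @ 24/7 + 408.163ms (3/7)
5. 3673.469ms @ 27/7 + 408.163ms (3/7)
6. 4081.633ms @ 30/7 + 408.163ms (3/7)
7. 4489.796ms @ 33/7 + 408.163ms (3/7)
8. 4897.959ms @ 36/7 + 408.163ms (3/7)
9. 5306.122ms @ 39/7 + 408.163ms (3/7)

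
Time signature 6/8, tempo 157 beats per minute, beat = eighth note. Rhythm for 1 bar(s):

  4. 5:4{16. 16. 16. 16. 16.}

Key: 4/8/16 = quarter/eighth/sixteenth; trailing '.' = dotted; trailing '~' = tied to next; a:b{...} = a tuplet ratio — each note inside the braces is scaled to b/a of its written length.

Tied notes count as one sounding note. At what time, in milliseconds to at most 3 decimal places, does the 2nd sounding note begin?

note 2 onset = 3b = 1146.497ms

1. 0.0ms @ 0 + 1146.497ms (3)
2. 1146.497ms @ 3 + 229.299ms (3/5)
3. 1375.796ms @ 18/5 + 229.299ms (3/5)
4. 1605.096ms @ 21/5 + 229.299ms (3/5)
5. 1834.395ms @ 24/5 + 229.299ms (3/5)
6. 2063.694ms @ 27/5 + 229.299ms (3/5)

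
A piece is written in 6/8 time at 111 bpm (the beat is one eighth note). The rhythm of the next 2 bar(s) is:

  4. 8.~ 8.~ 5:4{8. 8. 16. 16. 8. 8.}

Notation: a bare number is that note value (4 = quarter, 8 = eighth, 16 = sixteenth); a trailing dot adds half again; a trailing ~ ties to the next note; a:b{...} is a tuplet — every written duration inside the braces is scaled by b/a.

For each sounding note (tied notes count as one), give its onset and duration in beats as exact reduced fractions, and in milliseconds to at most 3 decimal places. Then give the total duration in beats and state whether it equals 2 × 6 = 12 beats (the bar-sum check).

1) 0.0ms=0b +1621.622ms=3b
2) 1621.622ms=3b +2270.27ms=21/5b
3) 3891.892ms=36/5b +648.649ms=6/5b
4) 4540.541ms=42/5b +324.324ms=3/5b
5) 4864.865ms=9b +324.324ms=3/5b
6) 5189.189ms=48/5b +648.649ms=6/5b
7) 5837.838ms=54/5b +648.649ms=6/5b
Σ=12b of 12 (111bpm 6/8) — PASS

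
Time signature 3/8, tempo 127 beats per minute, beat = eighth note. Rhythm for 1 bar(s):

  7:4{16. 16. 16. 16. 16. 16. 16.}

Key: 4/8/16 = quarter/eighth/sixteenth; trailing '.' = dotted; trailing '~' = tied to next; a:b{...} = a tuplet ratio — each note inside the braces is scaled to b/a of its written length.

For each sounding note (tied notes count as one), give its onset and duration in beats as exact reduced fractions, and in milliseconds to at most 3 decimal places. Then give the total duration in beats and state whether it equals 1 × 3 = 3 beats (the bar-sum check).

1) 0.0ms=0b +202.475ms=3/7b
2) 202.475ms=3/7b +202.475ms=3/7b
3) 404.949ms=6/7b +202.475ms=3/7b
4) 607.424ms=9/7b +202.475ms=3/7b
5) 809.899ms=12/7b +202.475ms=3/7b
6) 1012.373ms=15/7b +202.475ms=3/7b
7) 1214.848ms=18/7b +202.475ms=3/7b
Σ=3b of 3 (127bpm 3/8) — PASS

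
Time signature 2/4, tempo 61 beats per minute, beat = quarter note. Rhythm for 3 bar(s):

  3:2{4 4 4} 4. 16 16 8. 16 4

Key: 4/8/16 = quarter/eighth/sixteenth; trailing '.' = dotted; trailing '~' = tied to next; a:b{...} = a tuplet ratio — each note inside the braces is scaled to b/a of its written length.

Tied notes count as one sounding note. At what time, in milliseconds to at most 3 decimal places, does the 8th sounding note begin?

1. 0.0ms @ 0 + 655.738ms (2/3)
2. 655.738ms @ 2/3 + 655.738ms (2/3)
3. 1311.475ms @ 4/3 + 655.738ms (2/3)
4. 1967.213ms @ 2 + 1475.41ms (3/2)
5. 3442.623ms @ 7/2 + 245.902ms (1/4)
6. 3688.525ms @ 15/4 + 245.902ms (1/4)
7. 3934.426ms @ 4 + 737.705ms (3/4)
8. 4672.131ms @ 19/4 + 245.902ms (1/4)
9. 4918.033ms @ 5 + 983.607ms (1)

note 8 onset = 19/4b = 4672.131ms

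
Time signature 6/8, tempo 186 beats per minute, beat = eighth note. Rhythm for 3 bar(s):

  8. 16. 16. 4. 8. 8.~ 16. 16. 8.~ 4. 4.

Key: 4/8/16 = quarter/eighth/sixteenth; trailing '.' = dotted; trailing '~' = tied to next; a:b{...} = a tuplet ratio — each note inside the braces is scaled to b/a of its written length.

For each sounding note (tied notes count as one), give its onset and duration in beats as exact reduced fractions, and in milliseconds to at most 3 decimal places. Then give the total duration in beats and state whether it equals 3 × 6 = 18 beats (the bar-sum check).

1) 0.0ms=0b +483.871ms=3/2b
2) 483.871ms=3/2b +241.935ms=3/4b
3) 725.806ms=9/4b +241.935ms=3/4b
4) 967.742ms=3b +967.742ms=3b
5) 1935.484ms=6b +483.871ms=3/2b
6) 2419.355ms=15/2b +725.806ms=9/4b
7) 3145.161ms=39/4b +241.935ms=3/4b
8) 3387.097ms=21/2b +1451.613ms=9/2b
9) 4838.71ms=15b +967.742ms=3b
Σ=18b of 18 (186bpm 6/8) — PASS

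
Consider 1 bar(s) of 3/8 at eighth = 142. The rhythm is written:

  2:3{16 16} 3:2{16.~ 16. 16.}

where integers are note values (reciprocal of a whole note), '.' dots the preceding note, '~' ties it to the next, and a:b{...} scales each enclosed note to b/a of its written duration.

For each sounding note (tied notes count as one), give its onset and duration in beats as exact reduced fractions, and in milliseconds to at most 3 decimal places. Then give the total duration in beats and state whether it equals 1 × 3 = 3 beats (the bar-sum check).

1) 0.0ms=0b +316.901ms=3/4b
2) 316.901ms=3/4b +316.901ms=3/4b
3) 633.803ms=3/2b +422.535ms=1b
4) 1056.338ms=5/2b +211.268ms=1/2b
Σ=3b of 3 (142bpm 3/8) — PASS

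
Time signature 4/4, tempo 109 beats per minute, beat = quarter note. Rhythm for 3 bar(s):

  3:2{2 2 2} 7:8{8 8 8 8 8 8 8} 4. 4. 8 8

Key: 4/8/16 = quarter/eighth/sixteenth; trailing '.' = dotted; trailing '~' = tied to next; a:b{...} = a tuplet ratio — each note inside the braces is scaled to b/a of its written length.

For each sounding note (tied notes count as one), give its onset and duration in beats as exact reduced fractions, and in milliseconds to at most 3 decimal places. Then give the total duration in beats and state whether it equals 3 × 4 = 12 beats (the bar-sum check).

1) 0.0ms=0b +733.945ms=4/3b
2) 733.945ms=4/3b +733.945ms=4/3b
3) 1467.89ms=8/3b +733.945ms=4/3b
4) 2201.835ms=4b +314.548ms=4/7b
5) 2516.383ms=32/7b +314.548ms=4/7b
6) 2830.931ms=36/7b +314.548ms=4/7b
7) 3145.478ms=40/7b +314.548ms=4/7b
8) 3460.026ms=44/7b +314.548ms=4/7b
9) 3774.574ms=48/7b +314.548ms=4/7b
10) 4089.122ms=52/7b +314.548ms=4/7b
11) 4403.67ms=8b +825.688ms=3/2b
12) 5229.358ms=19/2b +825.688ms=3/2b
13) 6055.046ms=11b +275.229ms=1/2b
14) 6330.275ms=23/2b +275.229ms=1/2b
Σ=12b of 12 (109bpm 4/4) — PASS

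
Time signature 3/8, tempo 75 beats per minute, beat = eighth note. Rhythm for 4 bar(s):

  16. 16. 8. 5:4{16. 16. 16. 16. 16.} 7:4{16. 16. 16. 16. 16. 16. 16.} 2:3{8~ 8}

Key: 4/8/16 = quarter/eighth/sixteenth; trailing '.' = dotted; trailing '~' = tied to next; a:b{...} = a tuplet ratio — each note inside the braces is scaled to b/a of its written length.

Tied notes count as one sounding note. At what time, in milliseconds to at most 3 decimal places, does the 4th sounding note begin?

note 4 onset = 3b = 2400.0ms

1. 0.0ms @ 0 + 600.0ms (3/4)
2. 600.0ms @ 3/4 + 600.0ms (3/4)
3. 1200.0ms @ 3/2 + 1200.0ms (3/2)
4. 2400.0ms @ 3 + 480.0ms (3/5)
5. 2880.0ms @ 18/5 + 480.0ms (3/5)
6. 3360.0ms @ 21/5 + 480.0ms (3/5)
7. 3840.0ms @ 24/5 + 480.0ms (3/5)
8. 4320.0ms @ 27/5 + 480.0ms (3/5)
9. 4800.0ms @ 6 + 342.857ms (3/7)
10. 5142.857ms @ 45/7 + 342.857ms (3/7)
11. 5485.714ms @ 48/7 + 342.857ms (3/7)
12. 5828.571ms @ 51/7 + 342.857ms (3/7)
13. 6171.429ms @ 54/7 + 342.857ms (3/7)
14. 6514.286ms @ 57/7 + 342.857ms (3/7)
15. 6857.143ms @ 60/7 + 342.857ms (3/7)
16. 7200.0ms @ 9 + 2400.0ms (3)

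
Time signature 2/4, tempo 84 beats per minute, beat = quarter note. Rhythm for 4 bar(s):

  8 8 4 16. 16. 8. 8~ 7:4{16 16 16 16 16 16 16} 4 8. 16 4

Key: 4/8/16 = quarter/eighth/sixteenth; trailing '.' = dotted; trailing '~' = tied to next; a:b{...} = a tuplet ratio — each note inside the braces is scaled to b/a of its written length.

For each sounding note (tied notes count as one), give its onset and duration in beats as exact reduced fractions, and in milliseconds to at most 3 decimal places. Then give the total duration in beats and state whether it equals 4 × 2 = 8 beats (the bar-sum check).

1) 0.0ms=0b +357.143ms=1/2b
2) 357.143ms=1/2b +357.143ms=1/2b
3) 714.286ms=1b +714.286ms=1b
4) 1428.571ms=2b +267.857ms=3/8b
5) 1696.429ms=19/8b +267.857ms=3/8b
6) 1964.286ms=11/4b +535.714ms=3/4b
7) 2500.0ms=7/2b +459.184ms=9/14b
8) 2959.184ms=29/7b +102.041ms=1/7b
9) 3061.224ms=30/7b +102.041ms=1/7b
10) 3163.265ms=31/7b +102.041ms=1/7b
11) 3265.306ms=32/7b +102.041ms=1/7b
12) 3367.347ms=33/7b +102.041ms=1/7b
13) 3469.388ms=34/7b +102.041ms=1/7b
14) 3571.429ms=5b +714.286ms=1b
15) 4285.714ms=6b +535.714ms=3/4b
16) 4821.429ms=27/4b +178.571ms=1/4b
17) 5000.0ms=7b +714.286ms=1b
Σ=8b of 8 (84bpm 2/4) — PASS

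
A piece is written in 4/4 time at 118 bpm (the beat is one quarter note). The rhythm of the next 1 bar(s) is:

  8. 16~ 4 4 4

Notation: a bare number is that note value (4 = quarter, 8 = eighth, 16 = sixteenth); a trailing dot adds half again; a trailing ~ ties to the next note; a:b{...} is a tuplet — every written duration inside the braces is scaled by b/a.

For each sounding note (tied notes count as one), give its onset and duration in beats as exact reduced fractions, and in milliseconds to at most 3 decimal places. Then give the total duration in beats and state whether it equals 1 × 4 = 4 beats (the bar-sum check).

1) 0.0ms=0b +381.356ms=3/4b
2) 381.356ms=3/4b +635.593ms=5/4b
3) 1016.949ms=2b +508.475ms=1b
4) 1525.424ms=3b +508.475ms=1b
Σ=4b of 4 (118bpm 4/4) — PASS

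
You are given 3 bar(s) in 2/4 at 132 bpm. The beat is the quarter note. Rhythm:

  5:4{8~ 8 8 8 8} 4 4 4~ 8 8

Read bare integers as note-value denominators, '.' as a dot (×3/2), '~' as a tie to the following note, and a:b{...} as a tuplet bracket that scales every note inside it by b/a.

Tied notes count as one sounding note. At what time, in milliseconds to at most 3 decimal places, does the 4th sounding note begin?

1. 0.0ms @ 0 + 363.636ms (4/5)
2. 363.636ms @ 4/5 + 181.818ms (2/5)
3. 545.455ms @ 6/5 + 181.818ms (2/5)
4. 727.273ms @ 8/5 + 181.818ms (2/5)
5. 909.091ms @ 2 + 454.545ms (1)
6. 1363.636ms @ 3 + 454.545ms (1)
7. 1818.182ms @ 4 + 681.818ms (3/2)
8. 2500.0ms @ 11/2 + 227.273ms (1/2)

note 4 onset = 8/5b = 727.273ms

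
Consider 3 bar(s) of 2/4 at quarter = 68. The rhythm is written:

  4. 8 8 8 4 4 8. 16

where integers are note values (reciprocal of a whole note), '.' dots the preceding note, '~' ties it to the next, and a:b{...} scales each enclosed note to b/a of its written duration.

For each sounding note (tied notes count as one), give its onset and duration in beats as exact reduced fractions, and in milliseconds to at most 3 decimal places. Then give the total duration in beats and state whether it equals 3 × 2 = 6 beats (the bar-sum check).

1) 0.0ms=0b +1323.529ms=3/2b
2) 1323.529ms=3/2b +441.176ms=1/2b
3) 1764.706ms=2b +441.176ms=1/2b
4) 2205.882ms=5/2b +441.176ms=1/2b
5) 2647.059ms=3b +882.353ms=1b
6) 3529.412ms=4b +882.353ms=1b
7) 4411.765ms=5b +661.765ms=3/4b
8) 5073.529ms=23/4b +220.588ms=1/4b
Σ=6b of 6 (68bpm 2/4) — PASS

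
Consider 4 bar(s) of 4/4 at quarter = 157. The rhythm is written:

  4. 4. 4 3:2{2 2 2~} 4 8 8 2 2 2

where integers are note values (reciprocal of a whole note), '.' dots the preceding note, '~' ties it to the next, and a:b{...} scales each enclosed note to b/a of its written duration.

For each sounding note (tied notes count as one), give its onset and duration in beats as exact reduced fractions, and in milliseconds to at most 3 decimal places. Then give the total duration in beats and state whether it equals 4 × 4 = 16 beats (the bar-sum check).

1) 0.0ms=0b +573.248ms=3/2b
2) 573.248ms=3/2b +573.248ms=3/2b
3) 1146.497ms=3b +382.166ms=1b
4) 1528.662ms=4b +509.554ms=4/3b
5) 2038.217ms=16/3b +509.554ms=4/3b
6) 2547.771ms=20/3b +891.72ms=7/3b
7) 3439.49ms=9b +191.083ms=1/2b
8) 3630.573ms=19/2b +191.083ms=1/2b
9) 3821.656ms=10b +764.331ms=2b
10) 4585.987ms=12b +764.331ms=2b
11) 5350.318ms=14b +764.331ms=2b
Σ=16b of 16 (157bpm 4/4) — PASS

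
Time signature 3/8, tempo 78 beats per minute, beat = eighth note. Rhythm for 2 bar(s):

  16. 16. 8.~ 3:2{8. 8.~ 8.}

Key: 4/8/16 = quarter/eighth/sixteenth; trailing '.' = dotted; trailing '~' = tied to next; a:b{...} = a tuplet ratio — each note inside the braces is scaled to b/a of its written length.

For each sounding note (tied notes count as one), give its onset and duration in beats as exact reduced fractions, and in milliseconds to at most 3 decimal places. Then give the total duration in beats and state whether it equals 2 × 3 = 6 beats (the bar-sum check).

1) 0.0ms=0b +576.923ms=3/4b
2) 576.923ms=3/4b +576.923ms=3/4b
3) 1153.846ms=3/2b +1923.077ms=5/2b
4) 3076.923ms=4b +1538.462ms=2b
Σ=6b of 6 (78bpm 3/8) — PASS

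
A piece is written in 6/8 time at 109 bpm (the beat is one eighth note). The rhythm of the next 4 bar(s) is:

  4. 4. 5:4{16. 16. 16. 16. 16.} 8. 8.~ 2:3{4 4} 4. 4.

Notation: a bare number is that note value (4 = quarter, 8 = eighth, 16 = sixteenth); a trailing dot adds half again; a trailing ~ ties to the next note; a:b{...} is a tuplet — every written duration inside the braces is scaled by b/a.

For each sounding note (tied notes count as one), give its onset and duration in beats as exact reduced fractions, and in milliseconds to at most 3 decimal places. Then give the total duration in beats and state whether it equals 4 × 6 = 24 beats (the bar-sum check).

1) 0.0ms=0b +1651.376ms=3b
2) 1651.376ms=3b +1651.376ms=3b
3) 3302.752ms=6b +330.275ms=3/5b
4) 3633.028ms=33/5b +330.275ms=3/5b
5) 3963.303ms=36/5b +330.275ms=3/5b
6) 4293.578ms=39/5b +330.275ms=3/5b
7) 4623.853ms=42/5b +330.275ms=3/5b
8) 4954.128ms=9b +825.688ms=3/2b
9) 5779.817ms=21/2b +2477.064ms=9/2b
10) 8256.881ms=15b +1651.376ms=3b
11) 9908.257ms=18b +1651.376ms=3b
12) 11559.633ms=21b +1651.376ms=3b
Σ=24b of 24 (109bpm 6/8) — PASS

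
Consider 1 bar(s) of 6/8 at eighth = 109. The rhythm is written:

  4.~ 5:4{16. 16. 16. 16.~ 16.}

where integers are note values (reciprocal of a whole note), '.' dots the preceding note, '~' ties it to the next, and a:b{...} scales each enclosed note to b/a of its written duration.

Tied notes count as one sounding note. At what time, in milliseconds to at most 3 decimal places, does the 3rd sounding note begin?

note 3 onset = 21/5b = 2311.927ms

1. 0.0ms @ 0 + 1981.651ms (18/5)
2. 1981.651ms @ 18/5 + 330.275ms (3/5)
3. 2311.927ms @ 21/5 + 330.275ms (3/5)
4. 2642.202ms @ 24/5 + 660.55ms (6/5)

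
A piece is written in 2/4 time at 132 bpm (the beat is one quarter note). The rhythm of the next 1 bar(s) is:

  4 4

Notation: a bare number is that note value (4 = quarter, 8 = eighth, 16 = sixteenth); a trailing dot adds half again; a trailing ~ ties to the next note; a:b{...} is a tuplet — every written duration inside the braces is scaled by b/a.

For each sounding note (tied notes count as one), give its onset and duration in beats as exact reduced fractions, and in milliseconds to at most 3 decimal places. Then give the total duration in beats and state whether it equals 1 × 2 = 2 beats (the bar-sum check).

1) 0.0ms=0b +454.545ms=1b
2) 454.545ms=1b +454.545ms=1b
Σ=2b of 2 (132bpm 2/4) — PASS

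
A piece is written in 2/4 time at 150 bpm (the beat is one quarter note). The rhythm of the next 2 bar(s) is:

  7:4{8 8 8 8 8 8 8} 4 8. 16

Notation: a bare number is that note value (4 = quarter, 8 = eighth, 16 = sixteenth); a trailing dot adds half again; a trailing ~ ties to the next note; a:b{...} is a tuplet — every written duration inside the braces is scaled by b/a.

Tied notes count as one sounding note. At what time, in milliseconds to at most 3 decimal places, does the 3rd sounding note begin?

note 3 onset = 4/7b = 228.571ms

1. 0.0ms @ 0 + 114.286ms (2/7)
2. 114.286ms @ 2/7 + 114.286ms (2/7)
3. 228.571ms @ 4/7 + 114.286ms (2/7)
4. 342.857ms @ 6/7 + 114.286ms (2/7)
5. 457.143ms @ 8/7 + 114.286ms (2/7)
6. 571.429ms @ 10/7 + 114.286ms (2/7)
7. 685.714ms @ 12/7 + 114.286ms (2/7)
8. 800.0ms @ 2 + 400.0ms (1)
9. 1200.0ms @ 3 + 300.0ms (3/4)
10. 1500.0ms @ 15/4 + 100.0ms (1/4)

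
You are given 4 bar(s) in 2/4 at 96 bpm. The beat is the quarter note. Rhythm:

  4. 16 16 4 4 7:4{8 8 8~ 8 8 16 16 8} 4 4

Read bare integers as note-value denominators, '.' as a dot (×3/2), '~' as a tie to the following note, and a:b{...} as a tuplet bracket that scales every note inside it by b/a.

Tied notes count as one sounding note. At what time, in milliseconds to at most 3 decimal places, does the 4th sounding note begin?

note 4 onset = 2b = 1250.0ms

1. 0.0ms @ 0 + 937.5ms (3/2)
2. 937.5ms @ 3/2 + 156.25ms (1/4)
3. 1093.75ms @ 7/4 + 156.25ms (1/4)
4. 1250.0ms @ 2 + 625.0ms (1)
5. 1875.0ms @ 3 + 625.0ms (1)
6. 2500.0ms @ 4 + 178.571ms (2/7)
7. 2678.571ms @ 30/7 + 178.571ms (2/7)
8. 2857.143ms @ 32/7 + 357.143ms (4/7)
9. 3214.286ms @ 36/7 + 178.571ms (2/7)
10. 3392.857ms @ 38/7 + 89.286ms (1/7)
11. 3482.143ms @ 39/7 + 89.286ms (1/7)
12. 3571.429ms @ 40/7 + 178.571ms (2/7)
13. 3750.0ms @ 6 + 625.0ms (1)
14. 4375.0ms @ 7 + 625.0ms (1)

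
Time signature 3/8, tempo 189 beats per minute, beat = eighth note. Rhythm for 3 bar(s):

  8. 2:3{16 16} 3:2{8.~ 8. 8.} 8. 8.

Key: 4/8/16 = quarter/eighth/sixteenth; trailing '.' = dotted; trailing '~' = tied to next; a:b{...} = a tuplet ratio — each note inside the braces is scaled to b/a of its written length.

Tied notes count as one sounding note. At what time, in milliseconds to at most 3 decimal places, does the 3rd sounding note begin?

1. 0.0ms @ 0 + 476.19ms (3/2)
2. 476.19ms @ 3/2 + 238.095ms (3/4)
3. 714.286ms @ 9/4 + 238.095ms (3/4)
4. 952.381ms @ 3 + 634.921ms (2)
5. 1587.302ms @ 5 + 317.46ms (1)
6. 1904.762ms @ 6 + 476.19ms (3/2)
7. 2380.952ms @ 15/2 + 476.19ms (3/2)

note 3 onset = 9/4b = 714.286ms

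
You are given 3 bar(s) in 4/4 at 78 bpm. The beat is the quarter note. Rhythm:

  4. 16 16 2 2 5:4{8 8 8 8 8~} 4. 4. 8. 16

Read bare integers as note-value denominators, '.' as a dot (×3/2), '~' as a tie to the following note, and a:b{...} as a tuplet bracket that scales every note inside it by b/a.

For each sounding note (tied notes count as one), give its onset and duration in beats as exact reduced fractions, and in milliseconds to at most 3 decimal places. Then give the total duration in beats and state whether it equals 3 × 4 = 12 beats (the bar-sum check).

1) 0.0ms=0b +1153.846ms=3/2b
2) 1153.846ms=3/2b +192.308ms=1/4b
3) 1346.154ms=7/4b +192.308ms=1/4b
4) 1538.462ms=2b +1538.462ms=2b
5) 3076.923ms=4b +1538.462ms=2b
6) 4615.385ms=6b +307.692ms=2/5b
7) 4923.077ms=32/5b +307.692ms=2/5b
8) 5230.769ms=34/5b +307.692ms=2/5b
9) 5538.462ms=36/5b +307.692ms=2/5b
10) 5846.154ms=38/5b +1461.538ms=19/10b
11) 7307.692ms=19/2b +1153.846ms=3/2b
12) 8461.538ms=11b +576.923ms=3/4b
13) 9038.462ms=47/4b +192.308ms=1/4b
Σ=12b of 12 (78bpm 4/4) — PASS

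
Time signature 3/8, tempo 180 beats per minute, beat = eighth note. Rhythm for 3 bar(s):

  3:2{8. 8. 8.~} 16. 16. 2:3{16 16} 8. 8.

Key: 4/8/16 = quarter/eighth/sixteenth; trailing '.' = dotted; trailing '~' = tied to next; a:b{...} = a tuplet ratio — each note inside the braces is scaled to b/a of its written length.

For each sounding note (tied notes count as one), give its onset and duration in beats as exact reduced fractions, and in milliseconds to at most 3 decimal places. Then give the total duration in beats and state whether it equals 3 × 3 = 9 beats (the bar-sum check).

1) 0.0ms=0b +333.333ms=1b
2) 333.333ms=1b +333.333ms=1b
3) 666.667ms=2b +583.333ms=7/4b
4) 1250.0ms=15/4b +250.0ms=3/4b
5) 1500.0ms=9/2b +250.0ms=3/4b
6) 1750.0ms=21/4b +250.0ms=3/4b
7) 2000.0ms=6b +500.0ms=3/2b
8) 2500.0ms=15/2b +500.0ms=3/2b
Σ=9b of 9 (180bpm 3/8) — PASS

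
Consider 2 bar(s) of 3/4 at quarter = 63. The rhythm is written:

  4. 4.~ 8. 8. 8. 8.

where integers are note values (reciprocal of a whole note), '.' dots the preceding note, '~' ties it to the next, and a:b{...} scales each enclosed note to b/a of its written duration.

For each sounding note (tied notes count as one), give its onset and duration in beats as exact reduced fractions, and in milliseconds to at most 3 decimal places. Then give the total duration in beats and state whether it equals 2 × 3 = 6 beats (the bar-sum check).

1) 0.0ms=0b +1428.571ms=3/2b
2) 1428.571ms=3/2b +2142.857ms=9/4b
3) 3571.429ms=15/4b +714.286ms=3/4b
4) 4285.714ms=9/2b +714.286ms=3/4b
5) 5000.0ms=21/4b +714.286ms=3/4b
Σ=6b of 6 (63bpm 3/4) — PASS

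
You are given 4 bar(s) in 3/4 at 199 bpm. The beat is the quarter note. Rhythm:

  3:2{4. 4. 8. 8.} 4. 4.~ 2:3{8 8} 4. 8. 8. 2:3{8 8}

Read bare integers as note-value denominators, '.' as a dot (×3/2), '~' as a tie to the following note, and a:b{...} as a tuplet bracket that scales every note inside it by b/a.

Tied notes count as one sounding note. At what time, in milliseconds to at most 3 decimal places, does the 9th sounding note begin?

note 9 onset = 9b = 2713.568ms

1. 0.0ms @ 0 + 301.508ms (1)
2. 301.508ms @ 1 + 301.508ms (1)
3. 603.015ms @ 2 + 150.754ms (1/2)
4. 753.769ms @ 5/2 + 150.754ms (1/2)
5. 904.523ms @ 3 + 452.261ms (3/2)
6. 1356.784ms @ 9/2 + 678.392ms (9/4)
7. 2035.176ms @ 27/4 + 226.131ms (3/4)
8. 2261.307ms @ 15/2 + 452.261ms (3/2)
9. 2713.568ms @ 9 + 226.131ms (3/4)
10. 2939.698ms @ 39/4 + 226.131ms (3/4)
11. 3165.829ms @ 21/2 + 226.131ms (3/4)
12. 3391.96ms @ 45/4 + 226.131ms (3/4)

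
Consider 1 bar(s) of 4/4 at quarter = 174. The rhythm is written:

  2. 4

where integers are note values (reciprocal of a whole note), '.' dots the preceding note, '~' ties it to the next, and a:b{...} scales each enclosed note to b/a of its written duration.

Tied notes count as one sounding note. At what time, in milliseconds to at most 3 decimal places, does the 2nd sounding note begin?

1. 0.0ms @ 0 + 1034.483ms (3)
2. 1034.483ms @ 3 + 344.828ms (1)

note 2 onset = 3b = 1034.483ms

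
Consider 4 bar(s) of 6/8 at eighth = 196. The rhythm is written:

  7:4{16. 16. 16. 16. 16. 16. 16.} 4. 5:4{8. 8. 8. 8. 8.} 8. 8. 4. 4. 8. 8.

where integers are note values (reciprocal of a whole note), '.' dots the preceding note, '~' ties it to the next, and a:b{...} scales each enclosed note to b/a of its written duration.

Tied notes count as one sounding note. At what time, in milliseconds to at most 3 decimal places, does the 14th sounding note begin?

note 14 onset = 12b = 3673.469ms

1. 0.0ms @ 0 + 131.195ms (3/7)
2. 131.195ms @ 3/7 + 131.195ms (3/7)
3. 262.391ms @ 6/7 + 131.195ms (3/7)
4. 393.586ms @ 9/7 + 131.195ms (3/7)
5. 524.781ms @ 12/7 + 131.195ms (3/7)
6. 655.977ms @ 15/7 + 131.195ms (3/7)
7. 787.172ms @ 18/7 + 131.195ms (3/7)
8. 918.367ms @ 3 + 918.367ms (3)
9. 1836.735ms @ 6 + 367.347ms (6/5)
10. 2204.082ms @ 36/5 + 367.347ms (6/5)
11. 2571.429ms @ 42/5 + 367.347ms (6/5)
12. 2938.776ms @ 48/5 + 367.347ms (6/5)
13. 3306.122ms @ 54/5 + 367.347ms (6/5)
14. 3673.469ms @ 12 + 459.184ms (3/2)
15. 4132.653ms @ 27/2 + 459.184ms (3/2)
16. 4591.837ms @ 15 + 918.367ms (3)
17. 5510.204ms @ 18 + 918.367ms (3)
18. 6428.571ms @ 21 + 459.184ms (3/2)
19. 6887.755ms @ 45/2 + 459.184ms (3/2)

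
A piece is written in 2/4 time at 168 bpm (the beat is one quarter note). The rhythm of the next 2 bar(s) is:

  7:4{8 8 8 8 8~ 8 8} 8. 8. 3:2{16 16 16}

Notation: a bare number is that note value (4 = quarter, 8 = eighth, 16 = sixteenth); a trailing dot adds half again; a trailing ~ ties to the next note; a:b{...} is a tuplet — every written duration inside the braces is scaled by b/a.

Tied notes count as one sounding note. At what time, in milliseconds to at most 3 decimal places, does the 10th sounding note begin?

1. 0.0ms @ 0 + 102.041ms (2/7)
2. 102.041ms @ 2/7 + 102.041ms (2/7)
3. 204.082ms @ 4/7 + 102.041ms (2/7)
4. 306.122ms @ 6/7 + 102.041ms (2/7)
5. 408.163ms @ 8/7 + 204.082ms (4/7)
6. 612.245ms @ 12/7 + 102.041ms (2/7)
7. 714.286ms @ 2 + 267.857ms (3/4)
8. 982.143ms @ 11/4 + 267.857ms (3/4)
9. 1250.0ms @ 7/2 + 59.524ms (1/6)
10. 1309.524ms @ 11/3 + 59.524ms (1/6)
11. 1369.048ms @ 23/6 + 59.524ms (1/6)

note 10 onset = 11/3b = 1309.524ms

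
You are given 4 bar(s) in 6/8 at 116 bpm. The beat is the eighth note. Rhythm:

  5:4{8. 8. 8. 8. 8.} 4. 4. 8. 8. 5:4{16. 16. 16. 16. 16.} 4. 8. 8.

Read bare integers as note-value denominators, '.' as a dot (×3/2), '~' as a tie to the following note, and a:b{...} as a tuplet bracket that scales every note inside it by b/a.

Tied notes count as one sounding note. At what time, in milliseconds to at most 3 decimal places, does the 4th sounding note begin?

1. 0.0ms @ 0 + 620.69ms (6/5)
2. 620.69ms @ 6/5 + 620.69ms (6/5)
3. 1241.379ms @ 12/5 + 620.69ms (6/5)
4. 1862.069ms @ 18/5 + 620.69ms (6/5)
5. 2482.759ms @ 24/5 + 620.69ms (6/5)
6. 3103.448ms @ 6 + 1551.724ms (3)
7. 4655.172ms @ 9 + 1551.724ms (3)
8. 6206.897ms @ 12 + 775.862ms (3/2)
9. 6982.759ms @ 27/2 + 775.862ms (3/2)
10. 7758.621ms @ 15 + 310.345ms (3/5)
11. 8068.966ms @ 78/5 + 310.345ms (3/5)
12. 8379.31ms @ 81/5 + 310.345ms (3/5)
13. 8689.655ms @ 84/5 + 310.345ms (3/5)
14. 9000.0ms @ 87/5 + 310.345ms (3/5)
15. 9310.345ms @ 18 + 1551.724ms (3)
16. 10862.069ms @ 21 + 775.862ms (3/2)
17. 11637.931ms @ 45/2 + 775.862ms (3/2)

note 4 onset = 18/5b = 1862.069ms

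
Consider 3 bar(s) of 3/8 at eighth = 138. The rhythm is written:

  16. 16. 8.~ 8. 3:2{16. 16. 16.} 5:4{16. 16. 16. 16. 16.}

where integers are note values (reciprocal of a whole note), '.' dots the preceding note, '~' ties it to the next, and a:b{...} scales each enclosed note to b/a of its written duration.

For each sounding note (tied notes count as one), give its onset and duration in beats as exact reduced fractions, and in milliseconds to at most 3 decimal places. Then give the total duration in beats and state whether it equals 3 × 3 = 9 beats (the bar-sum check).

1) 0.0ms=0b +326.087ms=3/4b
2) 326.087ms=3/4b +326.087ms=3/4b
3) 652.174ms=3/2b +1304.348ms=3b
4) 1956.522ms=9/2b +217.391ms=1/2b
5) 2173.913ms=5b +217.391ms=1/2b
6) 2391.304ms=11/2b +217.391ms=1/2b
7) 2608.696ms=6b +260.87ms=3/5b
8) 2869.565ms=33/5b +260.87ms=3/5b
9) 3130.435ms=36/5b +260.87ms=3/5b
10) 3391.304ms=39/5b +260.87ms=3/5b
11) 3652.174ms=42/5b +260.87ms=3/5b
Σ=9b of 9 (138bpm 3/8) — PASS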